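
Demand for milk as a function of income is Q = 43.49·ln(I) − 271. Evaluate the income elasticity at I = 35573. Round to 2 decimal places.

0.24

At I = 35573: Q = 184.747.
dQ/dI = 43.49/I = 0.00122256 at this income.
η = (dQ/dI)·(I/Q) = 0.00122256 × (35573/184.747) = 0.24.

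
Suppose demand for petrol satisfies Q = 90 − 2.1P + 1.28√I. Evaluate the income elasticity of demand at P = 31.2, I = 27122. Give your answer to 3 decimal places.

At P = 31.2, I = 27122: Q = 235.280.
Holding P constant, ∂Q/∂I = 1.28/(2√I) = 0.00388615.
η_I = (∂Q/∂I)·(I/Q) = 0.00388615 × (27122/235.280) = 0.448.

0.448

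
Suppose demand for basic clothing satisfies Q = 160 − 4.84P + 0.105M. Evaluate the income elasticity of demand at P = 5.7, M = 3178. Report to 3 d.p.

At P = 5.7, M = 3178: Q = 466.102.
Holding P constant, ∂Q/∂M = 0.105.
η_M = (∂Q/∂M)·(M/Q) = 0.105 × (3178/466.102) = 0.716.

0.716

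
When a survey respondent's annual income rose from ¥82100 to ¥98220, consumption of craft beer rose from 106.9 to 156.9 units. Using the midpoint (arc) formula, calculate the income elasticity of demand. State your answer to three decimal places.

2.120

ΔQ = 156.9 − 106.9 = 50; midpoint Q̄ = (106.9 + 156.9)/2 = 131.9.
ΔI = 98220 − 82100 = 16120; midpoint Ī = (82100 + 98220)/2 = 90160.
η = (ΔQ/Q̄) ÷ (ΔI/Ī) = (50/131.9) ÷ (16120/90160) = 2.120.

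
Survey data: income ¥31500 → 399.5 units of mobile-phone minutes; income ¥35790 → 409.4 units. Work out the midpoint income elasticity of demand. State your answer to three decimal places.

0.192

ΔQ = 409.4 − 399.5 = 9.9; midpoint Q̄ = (399.5 + 409.4)/2 = 404.45.
ΔI = 35790 − 31500 = 4290; midpoint Ī = (31500 + 35790)/2 = 33645.
η = (ΔQ/Q̄) ÷ (ΔI/Ī) = (9.9/404.45) ÷ (4290/33645) = 0.192.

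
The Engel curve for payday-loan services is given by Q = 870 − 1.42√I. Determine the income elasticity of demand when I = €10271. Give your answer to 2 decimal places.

At I = 10271: Q = 726.089.
dQ/dI = -1.42/(2√I) = -0.00700571 at this income.
η = (dQ/dI)·(I/Q) = -0.00700571 × (10271/726.089) = -0.10.

-0.10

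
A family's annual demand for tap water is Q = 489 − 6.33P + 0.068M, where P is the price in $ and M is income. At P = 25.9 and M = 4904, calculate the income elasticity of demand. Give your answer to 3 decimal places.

At P = 25.9, M = 4904: Q = 658.525.
Holding P constant, ∂Q/∂M = 0.068.
η_M = (∂Q/∂M)·(M/Q) = 0.068 × (4904/658.525) = 0.506.

0.506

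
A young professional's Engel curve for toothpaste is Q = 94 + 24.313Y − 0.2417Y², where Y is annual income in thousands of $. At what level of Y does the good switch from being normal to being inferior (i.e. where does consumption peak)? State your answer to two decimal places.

50.30

dQ/dY = 24.313 − 0.4834Y.
The good is inferior where dQ/dY < 0. Setting dQ/dY = 0 gives Y = 24.313 / 0.4834 = 50.30.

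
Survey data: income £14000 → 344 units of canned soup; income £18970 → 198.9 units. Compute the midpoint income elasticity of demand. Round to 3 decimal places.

-1.773

ΔQ = 198.9 − 344 = -145.1; midpoint Q̄ = (344 + 198.9)/2 = 271.45.
ΔI = 18970 − 14000 = 4970; midpoint Ī = (14000 + 18970)/2 = 16485.
η = (ΔQ/Q̄) ÷ (ΔI/Ī) = (-145.1/271.45) ÷ (4970/16485) = -1.773.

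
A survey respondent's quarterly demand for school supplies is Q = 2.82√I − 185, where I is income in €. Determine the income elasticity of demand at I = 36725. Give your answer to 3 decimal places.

At I = 36725: Q = 355.418.
dQ/dI = 2.82/(2√I) = 0.00735763 at this income.
η = (dQ/dI)·(I/Q) = 0.00735763 × (36725/355.418) = 0.760.

0.760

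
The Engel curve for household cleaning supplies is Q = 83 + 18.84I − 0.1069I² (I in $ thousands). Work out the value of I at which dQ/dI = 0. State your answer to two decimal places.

88.12

dQ/dI = 18.84 − 0.2138I.
The good is inferior where dQ/dI < 0. Setting dQ/dI = 0 gives I = 18.84 / 0.2138 = 88.12.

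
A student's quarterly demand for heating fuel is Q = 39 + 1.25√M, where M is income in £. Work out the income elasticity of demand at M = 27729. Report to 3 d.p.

At M = 27729: Q = 247.150.
dQ/dM = 1.25/(2√M) = 0.0037533 at this income.
η = (dQ/dM)·(M/Q) = 0.0037533 × (27729/247.150) = 0.421.

0.421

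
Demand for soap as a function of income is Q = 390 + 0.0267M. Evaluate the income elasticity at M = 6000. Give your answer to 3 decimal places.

0.291

At M = 6000: Q = 550.200.
dQ/dM = 0.0267.
η = (dQ/dM)·(M/Q) = 0.0267 × (6000/550.200) = 0.291.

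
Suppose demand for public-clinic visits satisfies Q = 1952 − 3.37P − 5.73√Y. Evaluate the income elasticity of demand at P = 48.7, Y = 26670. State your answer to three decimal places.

At P = 48.7, Y = 26670: Q = 852.117.
Holding P constant, ∂Q/∂Y = -5.73/(2√Y) = -0.0175434.
η_Y = (∂Q/∂Y)·(Y/Q) = -0.0175434 × (26670/852.117) = -0.549.

-0.549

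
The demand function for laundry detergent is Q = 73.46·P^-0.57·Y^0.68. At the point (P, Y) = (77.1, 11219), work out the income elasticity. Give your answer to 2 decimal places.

For a multiplicative demand Q = A·P^α·Y^β, the income elasticity is β everywhere.
Here β = 0.68, so η = 0.68.

0.68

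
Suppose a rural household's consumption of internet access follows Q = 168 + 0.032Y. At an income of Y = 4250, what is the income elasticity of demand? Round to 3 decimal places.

At Y = 4250: Q = 304.000.
dQ/dY = 0.032.
η = (dQ/dY)·(Y/Q) = 0.032 × (4250/304.000) = 0.447.

0.447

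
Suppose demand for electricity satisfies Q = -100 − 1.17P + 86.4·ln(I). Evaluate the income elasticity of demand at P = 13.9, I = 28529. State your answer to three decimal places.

At P = 13.9, I = 28529: Q = 770.087.
Holding P constant, ∂Q/∂I = 86.4/I = 0.0030285.
η_I = (∂Q/∂I)·(I/Q) = 0.0030285 × (28529/770.087) = 0.112.

0.112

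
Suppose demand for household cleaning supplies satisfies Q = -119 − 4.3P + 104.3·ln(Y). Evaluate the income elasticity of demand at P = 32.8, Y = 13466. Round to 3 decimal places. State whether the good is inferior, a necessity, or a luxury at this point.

0.143 (necessity)

At P = 32.8, Y = 13466: Q = 731.636.
Holding P constant, ∂Q/∂Y = 104.3/Y = 0.00774543.
η_Y = (∂Q/∂Y)·(Y/Q) = 0.00774543 × (13466/731.636) = 0.143.
Since 0 < η < 1, this is a necessity.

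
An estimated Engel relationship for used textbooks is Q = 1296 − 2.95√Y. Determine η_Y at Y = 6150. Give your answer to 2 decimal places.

-0.11

At Y = 6150: Q = 1064.655.
dQ/dY = -2.95/(2√Y) = -0.0188085 at this income.
η = (dQ/dY)·(Y/Q) = -0.0188085 × (6150/1064.655) = -0.11.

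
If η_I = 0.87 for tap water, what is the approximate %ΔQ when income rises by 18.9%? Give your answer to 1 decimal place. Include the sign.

16.4%

%ΔQ ≈ η × %ΔI = 0.87 × 18.9% = 16.4%.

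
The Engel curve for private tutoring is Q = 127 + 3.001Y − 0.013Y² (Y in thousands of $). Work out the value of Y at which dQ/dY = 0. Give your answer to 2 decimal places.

dQ/dY = 3.001 − 0.026Y.
The good is inferior where dQ/dY < 0. Setting dQ/dY = 0 gives Y = 3.001 / 0.026 = 115.42.

115.42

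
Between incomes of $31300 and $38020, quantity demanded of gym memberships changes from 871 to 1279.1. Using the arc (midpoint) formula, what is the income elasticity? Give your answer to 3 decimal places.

1.958

ΔQ = 1279.1 − 871 = 408.1; midpoint Q̄ = (871 + 1279.1)/2 = 1075.05.
ΔI = 38020 − 31300 = 6720; midpoint Ī = (31300 + 38020)/2 = 34660.
η = (ΔQ/Q̄) ÷ (ΔI/Ī) = (408.1/1075.05) ÷ (6720/34660) = 1.958.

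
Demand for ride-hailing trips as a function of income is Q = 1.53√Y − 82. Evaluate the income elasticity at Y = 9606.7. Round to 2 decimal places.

At Y = 9606.7: Q = 67.961.
dQ/dY = 1.53/(2√Y) = 0.00780503 at this income.
η = (dQ/dY)·(Y/Q) = 0.00780503 × (9606.7/67.961) = 1.10.

1.10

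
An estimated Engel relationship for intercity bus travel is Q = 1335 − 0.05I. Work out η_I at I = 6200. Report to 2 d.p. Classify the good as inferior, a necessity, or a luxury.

-0.30 (inferior good)

At I = 6200: Q = 1025.000.
dQ/dI = −0.05.
η = (dQ/dI)·(I/Q) = -0.05 × (6200/1025.000) = -0.30.
Since η < 0, the good is an inferior good.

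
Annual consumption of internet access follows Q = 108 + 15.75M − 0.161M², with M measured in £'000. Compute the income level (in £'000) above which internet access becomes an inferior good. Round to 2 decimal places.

48.91

dQ/dM = 15.75 − 0.322M.
The good is inferior where dQ/dM < 0. Setting dQ/dM = 0 gives M = 15.75 / 0.322 = 48.91.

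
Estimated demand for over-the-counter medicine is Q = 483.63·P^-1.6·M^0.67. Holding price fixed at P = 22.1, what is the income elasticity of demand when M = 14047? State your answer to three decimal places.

For a multiplicative demand Q = A·P^α·M^β, the income elasticity is β everywhere.
Here β = 0.67, so η = 0.670.

0.670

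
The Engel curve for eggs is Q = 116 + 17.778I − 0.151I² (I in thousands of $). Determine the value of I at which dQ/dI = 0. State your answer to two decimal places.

dQ/dI = 17.778 − 0.302I.
The good is inferior where dQ/dI < 0. Setting dQ/dI = 0 gives I = 17.778 / 0.302 = 58.87.

58.87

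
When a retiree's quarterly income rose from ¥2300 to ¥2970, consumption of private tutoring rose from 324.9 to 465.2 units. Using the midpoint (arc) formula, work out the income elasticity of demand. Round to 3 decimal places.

1.397

ΔQ = 465.2 − 324.9 = 140.3; midpoint Q̄ = (324.9 + 465.2)/2 = 395.05.
ΔI = 2970 − 2300 = 670; midpoint Ī = (2300 + 2970)/2 = 2635.
η = (ΔQ/Q̄) ÷ (ΔI/Ī) = (140.3/395.05) ÷ (670/2635) = 1.397.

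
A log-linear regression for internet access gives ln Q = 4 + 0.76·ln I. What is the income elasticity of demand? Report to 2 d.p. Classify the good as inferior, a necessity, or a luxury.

In a log-linear demand, the coefficient on ln I is the income elasticity.
So η = 0.76.
0 < η < 1 ⇒ necessity.

0.76 (necessity)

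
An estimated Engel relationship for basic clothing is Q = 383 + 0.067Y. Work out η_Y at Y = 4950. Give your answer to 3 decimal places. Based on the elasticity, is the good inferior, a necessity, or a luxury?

0.464 (necessity)

At Y = 4950: Q = 714.650.
dQ/dY = 0.067.
η = (dQ/dY)·(Y/Q) = 0.067 × (4950/714.650) = 0.464.
Since 0 < η < 1, the good is a necessity.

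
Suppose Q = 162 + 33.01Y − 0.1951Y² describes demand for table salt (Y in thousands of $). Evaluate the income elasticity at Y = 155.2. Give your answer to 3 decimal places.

At Y = 155.2: Q = 585.7705.
dQ/dY = 33.01 − 0.3902Y = -27.54904.
η = (dQ/dY)·(Y/Q) = -27.54904 × (155.2/585.7705) = -7.299.

-7.299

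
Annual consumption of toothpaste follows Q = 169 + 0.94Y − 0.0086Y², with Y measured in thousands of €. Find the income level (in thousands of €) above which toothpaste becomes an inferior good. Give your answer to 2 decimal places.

dQ/dY = 0.94 − 0.0172Y.
The good is inferior where dQ/dY < 0. Setting dQ/dY = 0 gives Y = 0.94 / 0.0172 = 54.65.

54.65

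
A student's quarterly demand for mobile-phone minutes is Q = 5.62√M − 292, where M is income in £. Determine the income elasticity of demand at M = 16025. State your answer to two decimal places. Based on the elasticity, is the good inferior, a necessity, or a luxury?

0.85 (necessity)

At M = 16025: Q = 419.435.
dQ/dM = 5.62/(2√M) = 0.0221977 at this income.
η = (dQ/dM)·(M/Q) = 0.0221977 × (16025/419.435) = 0.85.
Since 0 < η < 1, the good is a necessity.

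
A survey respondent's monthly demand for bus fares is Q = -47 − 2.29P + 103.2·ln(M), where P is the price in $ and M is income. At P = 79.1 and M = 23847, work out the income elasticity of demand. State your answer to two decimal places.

At P = 79.1, M = 23847: Q = 812.056.
Holding P constant, ∂Q/∂M = 103.2/M = 0.00432759.
η_M = (∂Q/∂M)·(M/Q) = 0.00432759 × (23847/812.056) = 0.13.

0.13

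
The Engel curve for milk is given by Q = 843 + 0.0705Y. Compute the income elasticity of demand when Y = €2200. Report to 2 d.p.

At Y = 2200: Q = 998.100.
dQ/dY = 0.0705.
η = (dQ/dY)·(Y/Q) = 0.0705 × (2200/998.100) = 0.16.

0.16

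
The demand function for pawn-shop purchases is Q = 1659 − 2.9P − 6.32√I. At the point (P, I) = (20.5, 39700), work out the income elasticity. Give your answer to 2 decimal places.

-1.85

At P = 20.5, I = 39700: Q = 340.299.
Holding P constant, ∂Q/∂I = -6.32/(2√I) = -0.0158596.
η_I = (∂Q/∂I)·(I/Q) = -0.0158596 × (39700/340.299) = -1.85.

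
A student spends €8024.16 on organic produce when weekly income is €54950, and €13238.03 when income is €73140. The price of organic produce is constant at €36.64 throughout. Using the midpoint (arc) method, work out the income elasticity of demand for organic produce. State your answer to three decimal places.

1.727

With a constant price, Q₁ = 8024.16/36.64 = 219.000 and Q₂ = 13238.03/36.64 = 361.300 (equivalently, work directly with expenditure since P cancels).
Midpoint %ΔQ = (13238.03 − 8024.16)/10631.10 = 0.49044; midpoint %ΔI = (73140 − 54950)/64045 = 0.28402.
η = 0.49044 / 0.28402 = 1.727.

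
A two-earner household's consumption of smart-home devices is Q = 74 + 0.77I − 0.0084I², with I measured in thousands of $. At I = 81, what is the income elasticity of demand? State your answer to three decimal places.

At I = 81: Q = 81.2576.
dQ/dI = 0.77 − 0.0168I = -0.59080.
η = (dQ/dI)·(I/Q) = -0.59080 × (81/81.2576) = -0.589.

-0.589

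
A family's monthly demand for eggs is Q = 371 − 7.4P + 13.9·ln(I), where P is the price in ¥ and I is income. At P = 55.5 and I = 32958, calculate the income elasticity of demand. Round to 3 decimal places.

At P = 55.5, I = 32958: Q = 104.902.
Holding P constant, ∂Q/∂I = 13.9/I = 0.000421749.
η_I = (∂Q/∂I)·(I/Q) = 0.000421749 × (32958/104.902) = 0.133.

0.133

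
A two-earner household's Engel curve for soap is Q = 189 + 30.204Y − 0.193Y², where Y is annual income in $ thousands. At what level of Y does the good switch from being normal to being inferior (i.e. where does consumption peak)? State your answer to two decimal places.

dQ/dY = 30.204 − 0.386Y.
The good is inferior where dQ/dY < 0. Setting dQ/dY = 0 gives Y = 30.204 / 0.386 = 78.25.

78.25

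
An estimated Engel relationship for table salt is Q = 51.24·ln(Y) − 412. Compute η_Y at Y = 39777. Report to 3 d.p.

0.392

At Y = 39777: Q = 130.685.
dQ/dY = 51.24/Y = 0.00128818 at this income.
η = (dQ/dY)·(Y/Q) = 0.00128818 × (39777/130.685) = 0.392.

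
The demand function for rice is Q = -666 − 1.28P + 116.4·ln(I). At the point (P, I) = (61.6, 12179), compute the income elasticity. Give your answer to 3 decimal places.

At P = 61.6, I = 12179: Q = 350.181.
Holding P constant, ∂Q/∂I = 116.4/I = 0.00955743.
η_I = (∂Q/∂I)·(I/Q) = 0.00955743 × (12179/350.181) = 0.332.

0.332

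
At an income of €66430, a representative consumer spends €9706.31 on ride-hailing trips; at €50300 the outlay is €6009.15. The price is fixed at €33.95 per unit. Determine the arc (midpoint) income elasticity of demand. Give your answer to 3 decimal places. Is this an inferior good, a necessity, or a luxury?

1.703 (luxury)

With a constant price, Q₁ = 9706.31/33.95 = 285.900 and Q₂ = 6009.15/33.95 = 177.000 (equivalently, work directly with expenditure since P cancels).
Midpoint %ΔQ = (6009.15 − 9706.31)/7857.73 = -0.47051; midpoint %ΔI = (50300 − 66430)/58365 = -0.27636.
η = -0.47051 / -0.27636 = 1.703.
η > 1 ⇒ luxury.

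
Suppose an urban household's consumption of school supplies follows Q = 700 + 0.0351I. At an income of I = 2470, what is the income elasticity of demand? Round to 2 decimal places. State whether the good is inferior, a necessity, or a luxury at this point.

0.11 (necessity)

At I = 2470: Q = 786.697.
dQ/dI = 0.0351.
η = (dQ/dI)·(I/Q) = 0.0351 × (2470/786.697) = 0.11.
Since 0 < η < 1, the good is a necessity.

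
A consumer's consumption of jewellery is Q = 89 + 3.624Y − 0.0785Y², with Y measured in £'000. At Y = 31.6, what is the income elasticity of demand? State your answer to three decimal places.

At Y = 31.6: Q = 125.1314.
dQ/dY = 3.624 − 0.157Y = -1.33720.
η = (dQ/dY)·(Y/Q) = -1.33720 × (31.6/125.1314) = -0.338.

-0.338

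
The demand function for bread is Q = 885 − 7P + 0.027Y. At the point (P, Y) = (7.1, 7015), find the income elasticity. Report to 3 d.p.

At P = 7.1, Y = 7015: Q = 1024.705.
Holding P constant, ∂Q/∂Y = 0.027.
η_Y = (∂Q/∂Y)·(Y/Q) = 0.027 × (7015/1024.705) = 0.185.

0.185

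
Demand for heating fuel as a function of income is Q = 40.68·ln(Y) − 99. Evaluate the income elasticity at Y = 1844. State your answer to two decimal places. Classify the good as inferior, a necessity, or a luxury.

0.20 (necessity)

At Y = 1844: Q = 206.901.
dQ/dY = 40.68/Y = 0.0220607 at this income.
η = (dQ/dY)·(Y/Q) = 0.0220607 × (1844/206.901) = 0.20.
Since 0 < η < 1, the good is a necessity.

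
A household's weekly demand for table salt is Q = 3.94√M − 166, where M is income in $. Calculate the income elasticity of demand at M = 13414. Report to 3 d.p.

At M = 13414: Q = 290.326.
dQ/dM = 3.94/(2√M) = 0.0170093 at this income.
η = (dQ/dM)·(M/Q) = 0.0170093 × (13414/290.326) = 0.786.

0.786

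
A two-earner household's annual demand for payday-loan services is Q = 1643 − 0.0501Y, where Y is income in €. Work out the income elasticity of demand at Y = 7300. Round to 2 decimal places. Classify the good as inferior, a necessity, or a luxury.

-0.29 (inferior good)

At Y = 7300: Q = 1277.270.
dQ/dY = −0.0501.
η = (dQ/dY)·(Y/Q) = -0.0501 × (7300/1277.270) = -0.29.
Since η < 0, the good is an inferior good.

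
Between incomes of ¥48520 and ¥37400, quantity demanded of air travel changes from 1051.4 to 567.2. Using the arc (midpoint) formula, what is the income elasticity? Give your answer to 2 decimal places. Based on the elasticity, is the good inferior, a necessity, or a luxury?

2.31 (luxury)

ΔQ = 567.2 − 1051.4 = -484.2; midpoint Q̄ = (1051.4 + 567.2)/2 = 809.3.
ΔI = 37400 − 48520 = -11120; midpoint Ī = (48520 + 37400)/2 = 42960.
η = (ΔQ/Q̄) ÷ (ΔI/Ī) = (-484.2/809.3) ÷ (-11120/42960) = 2.31.
η > 1 ⇒ luxury.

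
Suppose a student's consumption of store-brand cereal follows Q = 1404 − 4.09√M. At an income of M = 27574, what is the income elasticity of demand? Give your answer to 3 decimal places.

-0.468

At M = 27574: Q = 724.838.
dQ/dM = -4.09/(2√M) = -0.0123153 at this income.
η = (dQ/dM)·(M/Q) = -0.0123153 × (27574/724.838) = -0.468.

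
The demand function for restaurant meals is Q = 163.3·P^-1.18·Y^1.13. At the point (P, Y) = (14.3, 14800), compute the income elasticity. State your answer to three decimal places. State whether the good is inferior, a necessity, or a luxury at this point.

For a multiplicative demand Q = A·P^α·Y^β, the income elasticity is β everywhere.
Here β = 1.13, so η = 1.130.
Since η > 1, this is a luxury.

1.130 (luxury)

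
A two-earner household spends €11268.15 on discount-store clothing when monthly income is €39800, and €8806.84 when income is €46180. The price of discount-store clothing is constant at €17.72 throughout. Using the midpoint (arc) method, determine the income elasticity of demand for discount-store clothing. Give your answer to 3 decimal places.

-1.652

With a constant price, Q₁ = 11268.15/17.72 = 635.900 and Q₂ = 8806.84/17.72 = 497.000 (equivalently, work directly with expenditure since P cancels).
Midpoint %ΔQ = (8806.84 − 11268.15)/10037.49 = -0.24521; midpoint %ΔI = (46180 − 39800)/42990 = 0.14841.
η = -0.24521 / 0.14841 = -1.652.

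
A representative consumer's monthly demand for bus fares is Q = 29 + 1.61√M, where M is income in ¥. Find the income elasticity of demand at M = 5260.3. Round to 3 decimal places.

At M = 5260.3: Q = 145.770.
dQ/dM = 1.61/(2√M) = 0.0110992 at this income.
η = (dQ/dM)·(M/Q) = 0.0110992 × (5260.3/145.770) = 0.401.

0.401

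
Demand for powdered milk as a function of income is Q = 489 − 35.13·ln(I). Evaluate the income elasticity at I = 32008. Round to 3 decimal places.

At I = 32008: Q = 124.570.
dQ/dI = -35.13/I = -0.00109754 at this income.
η = (dQ/dI)·(I/Q) = -0.00109754 × (32008/124.570) = -0.282.

-0.282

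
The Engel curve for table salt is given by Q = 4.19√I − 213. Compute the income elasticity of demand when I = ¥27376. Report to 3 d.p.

0.722

At I = 27376: Q = 480.265.
dQ/dI = 4.19/(2√I) = 0.0126619 at this income.
η = (dQ/dI)·(I/Q) = 0.0126619 × (27376/480.265) = 0.722.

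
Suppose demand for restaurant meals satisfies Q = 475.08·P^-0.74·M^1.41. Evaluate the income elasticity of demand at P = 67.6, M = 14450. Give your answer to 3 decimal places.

1.410

For a multiplicative demand Q = A·P^α·M^β, the income elasticity is β everywhere.
Here β = 1.41, so η = 1.410.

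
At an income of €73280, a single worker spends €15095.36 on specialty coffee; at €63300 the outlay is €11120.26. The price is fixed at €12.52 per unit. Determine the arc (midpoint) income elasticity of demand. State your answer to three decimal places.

2.075

With a constant price, Q₁ = 15095.36/12.52 = 1205.700 and Q₂ = 11120.26/12.52 = 888.200 (equivalently, work directly with expenditure since P cancels).
Midpoint %ΔQ = (11120.26 − 15095.36)/13107.81 = -0.30326; midpoint %ΔI = (63300 − 73280)/68290 = -0.14614.
η = -0.30326 / -0.14614 = 2.075.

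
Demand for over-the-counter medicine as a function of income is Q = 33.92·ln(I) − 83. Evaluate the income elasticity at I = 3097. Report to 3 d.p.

At I = 3097: Q = 189.655.
dQ/dI = 33.92/I = 0.0109525 at this income.
η = (dQ/dI)·(I/Q) = 0.0109525 × (3097/189.655) = 0.179.

0.179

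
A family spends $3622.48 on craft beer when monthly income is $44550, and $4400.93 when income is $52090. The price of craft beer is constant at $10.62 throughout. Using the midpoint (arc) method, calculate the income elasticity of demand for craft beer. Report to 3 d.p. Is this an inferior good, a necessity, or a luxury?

1.244 (luxury)

With a constant price, Q₁ = 3622.48/10.62 = 341.100 and Q₂ = 4400.93/10.62 = 414.400 (equivalently, work directly with expenditure since P cancels).
Midpoint %ΔQ = (4400.93 − 3622.48)/4011.71 = 0.19404; midpoint %ΔI = (52090 − 44550)/48320 = 0.15604.
η = 0.19404 / 0.15604 = 1.244.
η > 1 ⇒ luxury.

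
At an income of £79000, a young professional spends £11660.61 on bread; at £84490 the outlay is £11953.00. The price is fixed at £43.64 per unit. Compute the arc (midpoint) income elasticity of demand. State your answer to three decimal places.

0.369

With a constant price, Q₁ = 11660.61/43.64 = 267.200 and Q₂ = 11953.00/43.64 = 273.900 (equivalently, work directly with expenditure since P cancels).
Midpoint %ΔQ = (11953.00 − 11660.61)/11806.81 = 0.02476; midpoint %ΔI = (84490 − 79000)/81745 = 0.06716.
η = 0.02476 / 0.06716 = 0.369.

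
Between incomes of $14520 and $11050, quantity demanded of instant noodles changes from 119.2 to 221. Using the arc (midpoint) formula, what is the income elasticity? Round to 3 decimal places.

-2.205

ΔQ = 221 − 119.2 = 101.8; midpoint Q̄ = (119.2 + 221)/2 = 170.1.
ΔI = 11050 − 14520 = -3470; midpoint Ī = (14520 + 11050)/2 = 12785.
η = (ΔQ/Q̄) ÷ (ΔI/Ī) = (101.8/170.1) ÷ (-3470/12785) = -2.205.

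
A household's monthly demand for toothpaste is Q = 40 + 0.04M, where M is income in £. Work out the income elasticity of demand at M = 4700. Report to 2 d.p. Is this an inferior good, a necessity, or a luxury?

At M = 4700: Q = 228.000.
dQ/dM = 0.04.
η = (dQ/dM)·(M/Q) = 0.04 × (4700/228.000) = 0.82.
Since 0 < η < 1, the good is a necessity.

0.82 (necessity)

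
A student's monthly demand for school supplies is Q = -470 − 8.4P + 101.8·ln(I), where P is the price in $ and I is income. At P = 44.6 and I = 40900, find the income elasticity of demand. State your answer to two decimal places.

At P = 44.6, I = 40900: Q = 236.363.
Holding P constant, ∂Q/∂I = 101.8/I = 0.002489.
η_I = (∂Q/∂I)·(I/Q) = 0.002489 × (40900/236.363) = 0.43.

0.43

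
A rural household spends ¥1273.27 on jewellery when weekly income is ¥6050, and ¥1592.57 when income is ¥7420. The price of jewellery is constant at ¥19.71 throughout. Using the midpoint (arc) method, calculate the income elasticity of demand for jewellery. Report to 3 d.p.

With a constant price, Q₁ = 1273.27/19.71 = 64.600 and Q₂ = 1592.57/19.71 = 80.800 (equivalently, work directly with expenditure since P cancels).
Midpoint %ΔQ = (1592.57 − 1273.27)/1432.92 = 0.22283; midpoint %ΔI = (7420 − 6050)/6735 = 0.20341.
η = 0.22283 / 0.20341 = 1.095.

1.095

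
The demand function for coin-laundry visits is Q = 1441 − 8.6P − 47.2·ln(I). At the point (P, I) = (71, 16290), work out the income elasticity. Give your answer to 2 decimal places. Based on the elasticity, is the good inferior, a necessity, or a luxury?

-0.13 (inferior good)

At P = 71, I = 16290: Q = 372.640.
Holding P constant, ∂Q/∂I = -47.2/I = -0.00289748.
η_I = (∂Q/∂I)·(I/Q) = -0.00289748 × (16290/372.640) = -0.13.
Since η < 0, this is an inferior good.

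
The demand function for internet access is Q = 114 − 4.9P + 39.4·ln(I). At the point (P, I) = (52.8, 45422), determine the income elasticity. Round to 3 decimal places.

0.142

At P = 52.8, I = 45422: Q = 277.796.
Holding P constant, ∂Q/∂I = 39.4/I = 0.000867421.
η_I = (∂Q/∂I)·(I/Q) = 0.000867421 × (45422/277.796) = 0.142.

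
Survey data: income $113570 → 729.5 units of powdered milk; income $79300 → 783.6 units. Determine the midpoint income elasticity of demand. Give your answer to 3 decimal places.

ΔQ = 783.6 − 729.5 = 54.1; midpoint Q̄ = (729.5 + 783.6)/2 = 756.55.
ΔI = 79300 − 113570 = -34270; midpoint Ī = (113570 + 79300)/2 = 96435.
η = (ΔQ/Q̄) ÷ (ΔI/Ī) = (54.1/756.55) ÷ (-34270/96435) = -0.201.

-0.201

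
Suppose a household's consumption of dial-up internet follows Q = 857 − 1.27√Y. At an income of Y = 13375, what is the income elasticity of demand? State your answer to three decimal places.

-0.103

At Y = 13375: Q = 710.124.
dQ/dY = -1.27/(2√Y) = -0.00549069 at this income.
η = (dQ/dY)·(Y/Q) = -0.00549069 × (13375/710.124) = -0.103.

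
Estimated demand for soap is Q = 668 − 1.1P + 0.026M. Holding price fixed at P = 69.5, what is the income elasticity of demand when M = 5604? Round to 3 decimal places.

At P = 69.5, M = 5604: Q = 737.254.
Holding P constant, ∂Q/∂M = 0.026.
η_M = (∂Q/∂M)·(M/Q) = 0.026 × (5604/737.254) = 0.198.

0.198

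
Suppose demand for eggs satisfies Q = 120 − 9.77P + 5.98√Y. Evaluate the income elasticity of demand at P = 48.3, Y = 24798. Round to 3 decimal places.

0.798

At P = 48.3, Y = 24798: Q = 589.802.
Holding P constant, ∂Q/∂Y = 5.98/(2√Y) = 0.0189873.
η_Y = (∂Q/∂Y)·(Y/Q) = 0.0189873 × (24798/589.802) = 0.798.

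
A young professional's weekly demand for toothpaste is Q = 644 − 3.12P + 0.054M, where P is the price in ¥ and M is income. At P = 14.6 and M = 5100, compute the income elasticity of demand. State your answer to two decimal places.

At P = 14.6, M = 5100: Q = 873.848.
Holding P constant, ∂Q/∂M = 0.054.
η_M = (∂Q/∂M)·(M/Q) = 0.054 × (5100/873.848) = 0.32.

0.32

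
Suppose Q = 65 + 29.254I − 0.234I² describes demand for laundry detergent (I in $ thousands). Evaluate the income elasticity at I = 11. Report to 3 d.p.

At I = 11: Q = 358.4800.
dQ/dI = 29.254 − 0.468I = 24.10600.
η = (dQ/dI)·(I/Q) = 24.10600 × (11/358.4800) = 0.740.

0.740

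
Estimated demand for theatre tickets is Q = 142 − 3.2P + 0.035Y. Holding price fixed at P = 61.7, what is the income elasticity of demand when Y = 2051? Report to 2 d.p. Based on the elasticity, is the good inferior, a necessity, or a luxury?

4.39 (luxury)

At P = 61.7, Y = 2051: Q = 16.345.
Holding P constant, ∂Q/∂Y = 0.035.
η_Y = (∂Q/∂Y)·(Y/Q) = 0.035 × (2051/16.345) = 4.39.
Since η > 1, this is a luxury.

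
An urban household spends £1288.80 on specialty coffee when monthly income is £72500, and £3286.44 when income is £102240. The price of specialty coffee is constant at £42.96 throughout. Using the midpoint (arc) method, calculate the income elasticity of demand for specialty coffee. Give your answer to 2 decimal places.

2.57

With a constant price, Q₁ = 1288.80/42.96 = 30.000 and Q₂ = 3286.44/42.96 = 76.500 (equivalently, work directly with expenditure since P cancels).
Midpoint %ΔQ = (3286.44 − 1288.80)/2287.62 = 0.87324; midpoint %ΔI = (102240 − 72500)/87370 = 0.34039.
η = 0.87324 / 0.34039 = 2.57.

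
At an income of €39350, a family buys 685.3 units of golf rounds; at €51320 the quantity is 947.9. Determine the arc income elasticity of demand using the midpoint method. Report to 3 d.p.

1.218

ΔQ = 947.9 − 685.3 = 262.6; midpoint Q̄ = (685.3 + 947.9)/2 = 816.6.
ΔI = 51320 − 39350 = 11970; midpoint Ī = (39350 + 51320)/2 = 45335.
η = (ΔQ/Q̄) ÷ (ΔI/Ī) = (262.6/816.6) ÷ (11970/45335) = 1.218.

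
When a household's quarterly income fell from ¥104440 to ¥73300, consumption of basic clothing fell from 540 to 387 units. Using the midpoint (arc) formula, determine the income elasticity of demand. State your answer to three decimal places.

0.942

ΔQ = 387 − 540 = -153; midpoint Q̄ = (540 + 387)/2 = 463.5.
ΔI = 73300 − 104440 = -31140; midpoint Ī = (104440 + 73300)/2 = 88870.
η = (ΔQ/Q̄) ÷ (ΔI/Ī) = (-153/463.5) ÷ (-31140/88870) = 0.942.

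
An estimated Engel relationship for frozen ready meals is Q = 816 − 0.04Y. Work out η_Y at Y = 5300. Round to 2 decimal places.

At Y = 5300: Q = 604.000.
dQ/dY = −0.04.
η = (dQ/dY)·(Y/Q) = -0.04 × (5300/604.000) = -0.35.

-0.35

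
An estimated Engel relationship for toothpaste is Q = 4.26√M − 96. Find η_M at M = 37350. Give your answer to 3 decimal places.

At M = 37350: Q = 727.294.
dQ/dM = 4.26/(2√M) = 0.0110213 at this income.
η = (dQ/dM)·(M/Q) = 0.0110213 × (37350/727.294) = 0.566.

0.566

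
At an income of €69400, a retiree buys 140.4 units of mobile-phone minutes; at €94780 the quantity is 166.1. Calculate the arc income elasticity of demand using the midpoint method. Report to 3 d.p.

0.542

ΔQ = 166.1 − 140.4 = 25.7; midpoint Q̄ = (140.4 + 166.1)/2 = 153.25.
ΔI = 94780 − 69400 = 25380; midpoint Ī = (69400 + 94780)/2 = 82090.
η = (ΔQ/Q̄) ÷ (ΔI/Ī) = (25.7/153.25) ÷ (25380/82090) = 0.542.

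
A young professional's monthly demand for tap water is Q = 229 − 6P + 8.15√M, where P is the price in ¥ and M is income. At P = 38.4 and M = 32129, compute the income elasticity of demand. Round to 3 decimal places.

At P = 38.4, M = 32129: Q = 1459.452.
Holding P constant, ∂Q/∂M = 8.15/(2√M) = 0.0227342.
η_M = (∂Q/∂M)·(M/Q) = 0.0227342 × (32129/1459.452) = 0.500.

0.500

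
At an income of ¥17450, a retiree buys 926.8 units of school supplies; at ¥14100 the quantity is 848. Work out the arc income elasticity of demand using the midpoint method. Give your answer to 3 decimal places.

ΔQ = 848 − 926.8 = -78.8; midpoint Q̄ = (926.8 + 848)/2 = 887.4.
ΔI = 14100 − 17450 = -3350; midpoint Ī = (17450 + 14100)/2 = 15775.
η = (ΔQ/Q̄) ÷ (ΔI/Ī) = (-78.8/887.4) ÷ (-3350/15775) = 0.418.

0.418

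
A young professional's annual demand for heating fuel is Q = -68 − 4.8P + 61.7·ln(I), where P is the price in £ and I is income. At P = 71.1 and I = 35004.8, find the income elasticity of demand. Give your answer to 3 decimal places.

0.261

At P = 71.1, I = 35004.8: Q = 236.302.
Holding P constant, ∂Q/∂I = 61.7/I = 0.00176262.
η_I = (∂Q/∂I)·(I/Q) = 0.00176262 × (35004.8/236.302) = 0.261.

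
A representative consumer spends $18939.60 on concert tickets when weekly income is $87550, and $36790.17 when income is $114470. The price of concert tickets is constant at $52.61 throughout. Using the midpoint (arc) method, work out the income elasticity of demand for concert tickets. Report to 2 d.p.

2.40

With a constant price, Q₁ = 18939.60/52.61 = 360.000 and Q₂ = 36790.17/52.61 = 699.300 (equivalently, work directly with expenditure since P cancels).
Midpoint %ΔQ = (36790.17 − 18939.60)/27864.89 = 0.64061; midpoint %ΔI = (114470 − 87550)/101010 = 0.26651.
η = 0.64061 / 0.26651 = 2.40.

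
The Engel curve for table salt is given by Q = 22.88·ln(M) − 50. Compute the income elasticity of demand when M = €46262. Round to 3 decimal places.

At M = 46262: Q = 195.779.
dQ/dM = 22.88/M = 0.000494574 at this income.
η = (dQ/dM)·(M/Q) = 0.000494574 × (46262/195.779) = 0.117.

0.117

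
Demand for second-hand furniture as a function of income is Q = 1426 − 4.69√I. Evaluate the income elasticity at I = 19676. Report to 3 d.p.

-0.428

At I = 19676: Q = 768.128.
dQ/dI = -4.69/(2√I) = -0.0167176 at this income.
η = (dQ/dI)·(I/Q) = -0.0167176 × (19676/768.128) = -0.428.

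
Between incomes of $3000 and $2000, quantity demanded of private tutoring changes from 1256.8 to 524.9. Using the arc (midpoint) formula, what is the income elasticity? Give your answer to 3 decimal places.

ΔQ = 524.9 − 1256.8 = -731.9; midpoint Q̄ = (1256.8 + 524.9)/2 = 890.85.
ΔI = 2000 − 3000 = -1000; midpoint Ī = (3000 + 2000)/2 = 2500.
η = (ΔQ/Q̄) ÷ (ΔI/Ī) = (-731.9/890.85) ÷ (-1000/2500) = 2.054.

2.054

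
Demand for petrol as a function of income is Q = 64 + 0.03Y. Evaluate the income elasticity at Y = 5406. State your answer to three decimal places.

0.717

At Y = 5406: Q = 226.180.
dQ/dY = 0.03.
η = (dQ/dY)·(Y/Q) = 0.03 × (5406/226.180) = 0.717.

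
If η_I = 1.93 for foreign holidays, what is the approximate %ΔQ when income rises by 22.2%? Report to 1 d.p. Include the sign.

%ΔQ ≈ η × %ΔI = 1.93 × 22.2% = 42.8%.

42.8%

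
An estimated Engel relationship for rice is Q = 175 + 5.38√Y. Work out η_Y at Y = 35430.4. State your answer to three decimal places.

0.426

At Y = 35430.4: Q = 1187.676.
dQ/dY = 5.38/(2√Y) = 0.0142911 at this income.
η = (dQ/dY)·(Y/Q) = 0.0142911 × (35430.4/1187.676) = 0.426.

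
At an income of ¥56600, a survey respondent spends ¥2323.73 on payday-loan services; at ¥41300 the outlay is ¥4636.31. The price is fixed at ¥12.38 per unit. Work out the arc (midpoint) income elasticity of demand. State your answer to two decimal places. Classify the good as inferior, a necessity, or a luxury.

With a constant price, Q₁ = 2323.73/12.38 = 187.700 and Q₂ = 4636.31/12.38 = 374.500 (equivalently, work directly with expenditure since P cancels).
Midpoint %ΔQ = (4636.31 − 2323.73)/3480.02 = 0.66453; midpoint %ΔI = (41300 − 56600)/48950 = -0.31256.
η = 0.66453 / -0.31256 = -2.13.
η < 0 ⇒ inferior good.

-2.13 (inferior good)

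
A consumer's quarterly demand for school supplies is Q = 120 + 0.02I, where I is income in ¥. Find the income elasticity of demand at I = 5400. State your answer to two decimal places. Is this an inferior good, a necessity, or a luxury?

At I = 5400: Q = 228.000.
dQ/dI = 0.02.
η = (dQ/dI)·(I/Q) = 0.02 × (5400/228.000) = 0.47.
Since 0 < η < 1, the good is a necessity.

0.47 (necessity)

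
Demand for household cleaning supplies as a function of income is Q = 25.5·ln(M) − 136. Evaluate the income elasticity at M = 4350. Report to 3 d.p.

0.328

At M = 4350: Q = 77.637.
dQ/dM = 25.5/M = 0.00586207 at this income.
η = (dQ/dM)·(M/Q) = 0.00586207 × (4350/77.637) = 0.328.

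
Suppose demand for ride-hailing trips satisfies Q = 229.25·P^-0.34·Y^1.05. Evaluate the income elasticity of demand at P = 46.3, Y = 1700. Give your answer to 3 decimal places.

For a multiplicative demand Q = A·P^α·Y^β, the income elasticity is β everywhere.
Here β = 1.05, so η = 1.050.

1.050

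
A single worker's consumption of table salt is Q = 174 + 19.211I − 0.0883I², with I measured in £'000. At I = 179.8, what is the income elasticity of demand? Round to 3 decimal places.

At I = 179.8: Q = 773.5719.
dQ/dI = 19.211 − 0.1766I = -12.54168.
η = (dQ/dI)·(I/Q) = -12.54168 × (179.8/773.5719) = -2.915.

-2.915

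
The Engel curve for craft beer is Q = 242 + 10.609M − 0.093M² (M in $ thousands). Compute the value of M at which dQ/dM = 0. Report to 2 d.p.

57.04

dQ/dM = 10.609 − 0.186M.
The good is inferior where dQ/dM < 0. Setting dQ/dM = 0 gives M = 10.609 / 0.186 = 57.04.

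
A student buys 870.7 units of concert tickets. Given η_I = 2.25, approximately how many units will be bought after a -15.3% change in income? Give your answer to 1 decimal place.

571.0

%ΔQ ≈ η × %ΔI = 2.25 × (-15.3%) = -34.425%.
New Q ≈ 870.7 × (1 − 0.34425) = 571.0.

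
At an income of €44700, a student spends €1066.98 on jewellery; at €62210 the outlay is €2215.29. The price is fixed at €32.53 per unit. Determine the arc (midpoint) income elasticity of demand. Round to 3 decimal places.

2.136

With a constant price, Q₁ = 1066.98/32.53 = 32.800 and Q₂ = 2215.29/32.53 = 68.100 (equivalently, work directly with expenditure since P cancels).
Midpoint %ΔQ = (2215.29 − 1066.98)/1641.14 = 0.69970; midpoint %ΔI = (62210 − 44700)/53455 = 0.32757.
η = 0.69970 / 0.32757 = 2.136.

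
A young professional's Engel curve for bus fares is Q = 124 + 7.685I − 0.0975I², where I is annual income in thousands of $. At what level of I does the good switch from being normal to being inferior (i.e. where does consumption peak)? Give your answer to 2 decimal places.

dQ/dI = 7.685 − 0.195I.
The good is inferior where dQ/dI < 0. Setting dQ/dI = 0 gives I = 7.685 / 0.195 = 39.41.

39.41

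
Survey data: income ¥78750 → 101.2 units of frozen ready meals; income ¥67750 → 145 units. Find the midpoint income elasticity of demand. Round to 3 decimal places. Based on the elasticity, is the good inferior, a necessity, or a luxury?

ΔQ = 145 − 101.2 = 43.8; midpoint Q̄ = (101.2 + 145)/2 = 123.1.
ΔI = 67750 − 78750 = -11000; midpoint Ī = (78750 + 67750)/2 = 73250.
η = (ΔQ/Q̄) ÷ (ΔI/Ī) = (43.8/123.1) ÷ (-11000/73250) = -2.369.
η < 0 ⇒ inferior good.

-2.369 (inferior good)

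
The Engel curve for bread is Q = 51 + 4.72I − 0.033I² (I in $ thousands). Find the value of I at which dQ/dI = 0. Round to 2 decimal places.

71.52

dQ/dI = 4.72 − 0.066I.
The good is inferior where dQ/dI < 0. Setting dQ/dI = 0 gives I = 4.72 / 0.066 = 71.52.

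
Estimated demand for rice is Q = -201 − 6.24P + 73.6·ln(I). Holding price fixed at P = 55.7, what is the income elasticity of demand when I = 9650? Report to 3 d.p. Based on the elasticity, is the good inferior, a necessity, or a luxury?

0.581 (necessity)

At P = 55.7, I = 9650: Q = 126.691.
Holding P constant, ∂Q/∂I = 73.6/I = 0.00762694.
η_I = (∂Q/∂I)·(I/Q) = 0.00762694 × (9650/126.691) = 0.581.
Since 0 < η < 1, this is a necessity.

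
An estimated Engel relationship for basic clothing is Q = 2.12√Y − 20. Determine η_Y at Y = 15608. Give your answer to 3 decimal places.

0.541

At Y = 15608: Q = 244.856.
dQ/dY = 2.12/(2√Y) = 0.00848462 at this income.
η = (dQ/dY)·(Y/Q) = 0.00848462 × (15608/244.856) = 0.541.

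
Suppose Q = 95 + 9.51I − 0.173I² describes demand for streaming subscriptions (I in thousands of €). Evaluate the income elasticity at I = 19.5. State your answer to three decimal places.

0.251

At I = 19.5: Q = 214.6618.
dQ/dI = 9.51 − 0.346I = 2.76300.
η = (dQ/dI)·(I/Q) = 2.76300 × (19.5/214.6618) = 0.251.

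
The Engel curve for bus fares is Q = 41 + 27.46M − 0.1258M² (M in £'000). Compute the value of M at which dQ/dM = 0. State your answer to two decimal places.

dQ/dM = 27.46 − 0.2516M.
The good is inferior where dQ/dM < 0. Setting dQ/dM = 0 gives M = 27.46 / 0.2516 = 109.14.

109.14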